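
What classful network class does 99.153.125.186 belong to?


First octet: 99
Binary: 01100011
0xxxxxxx -> Class A (1-126)
Class A, default mask 255.0.0.0 (/8)


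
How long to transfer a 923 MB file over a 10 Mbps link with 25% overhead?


Effective throughput = 10 * (1 - 25/100) = 7.5 Mbps
File size in Mb = 923 * 8 = 7384 Mb
Time = 7384 / 7.5
Time = 984.5333 seconds


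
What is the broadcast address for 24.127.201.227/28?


Network: 24.127.201.224/28
Host bits = 4
Set all host bits to 1:
Broadcast: 24.127.201.239


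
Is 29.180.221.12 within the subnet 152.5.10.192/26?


Subnet network: 152.5.10.192
Test IP AND mask: 29.180.221.0
No, 29.180.221.12 is not in 152.5.10.192/26


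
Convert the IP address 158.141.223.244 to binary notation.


158 = 10011110
141 = 10001101
223 = 11011111
244 = 11110100
Binary: 10011110.10001101.11011111.11110100


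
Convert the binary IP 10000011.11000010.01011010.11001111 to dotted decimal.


10000011 = 131
11000010 = 194
01011010 = 90
11001111 = 207
IP: 131.194.90.207


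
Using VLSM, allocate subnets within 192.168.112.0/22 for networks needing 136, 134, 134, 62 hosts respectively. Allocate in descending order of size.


136 hosts -> /24 (254 usable): 192.168.112.0/24
134 hosts -> /24 (254 usable): 192.168.113.0/24
134 hosts -> /24 (254 usable): 192.168.114.0/24
62 hosts -> /26 (62 usable): 192.168.115.0/26
Allocation: 192.168.112.0/24 (136 hosts, 254 usable); 192.168.113.0/24 (134 hosts, 254 usable); 192.168.114.0/24 (134 hosts, 254 usable); 192.168.115.0/26 (62 hosts, 62 usable)


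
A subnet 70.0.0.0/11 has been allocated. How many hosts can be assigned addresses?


Host bits = 32 - 11 = 21
Total addresses = 2^21 = 2097152
Usable = total - 2 (network and broadcast)
Usable hosts: 2097150


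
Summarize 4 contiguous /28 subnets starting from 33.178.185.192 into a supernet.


Original prefix: /28
Number of subnets: 4 = 2^2
New prefix = 28 - 2 = 26
Supernet: 33.178.185.192/26


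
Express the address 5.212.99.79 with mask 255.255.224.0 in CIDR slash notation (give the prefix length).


Binary: 11111111.11111111.11100000.00000000
Count leading 1s
Prefix: /19


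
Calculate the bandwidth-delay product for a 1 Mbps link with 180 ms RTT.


BDP = bandwidth * RTT
= 1 Mbps * 180 ms
= 1 * 1e6 * 180 / 1000 bits
= 180000 bits
= 22500 bytes
= 21.9727 KB
BDP = 180000 bits (22500 bytes)


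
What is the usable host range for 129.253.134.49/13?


Network: 129.248.0.0
Broadcast: 129.255.255.255
First usable = network + 1
Last usable = broadcast - 1
Range: 129.248.0.1 to 129.255.255.254


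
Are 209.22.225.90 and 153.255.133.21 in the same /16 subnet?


Mask: 255.255.0.0
209.22.225.90 AND mask = 209.22.0.0
153.255.133.21 AND mask = 153.255.0.0
No, different subnets (209.22.0.0 vs 153.255.0.0)


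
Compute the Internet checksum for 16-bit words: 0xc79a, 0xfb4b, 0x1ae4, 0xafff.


Sum all words (with carry folding):
+ 0xc79a = 0xc79a
+ 0xfb4b = 0xc2e6
+ 0x1ae4 = 0xddca
+ 0xafff = 0x8dca
One's complement: ~0x8dca
Checksum = 0x7235


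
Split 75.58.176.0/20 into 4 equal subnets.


New prefix = 20 + 2 = 22
Each subnet has 1024 addresses
  75.58.176.0/22
  75.58.180.0/22
  75.58.184.0/22
  75.58.188.0/22
Subnets: 75.58.176.0/22, 75.58.180.0/22, 75.58.184.0/22, 75.58.188.0/22


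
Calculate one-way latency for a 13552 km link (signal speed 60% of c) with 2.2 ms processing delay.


Speed = 0.6 * 3e5 km/s = 180000 km/s
Propagation delay = 13552 / 180000 = 0.0753 s = 75.2889 ms
Processing delay = 2.2 ms
Total one-way latency = 77.4889 ms


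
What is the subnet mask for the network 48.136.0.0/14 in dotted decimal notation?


/14 means 14 network bits, 18 host bits
Binary: 11111111111111000000000000000000
Mask: 255.252.0.0


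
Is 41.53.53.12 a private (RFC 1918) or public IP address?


RFC 1918 private ranges:
  10.0.0.0/8 (10.0.0.0 - 10.255.255.255)
  172.16.0.0/12 (172.16.0.0 - 172.31.255.255)
  192.168.0.0/16 (192.168.0.0 - 192.168.255.255)
Public (not in any RFC 1918 range)


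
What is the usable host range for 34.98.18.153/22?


Network: 34.98.16.0
Broadcast: 34.98.19.255
First usable = network + 1
Last usable = broadcast - 1
Range: 34.98.16.1 to 34.98.19.254


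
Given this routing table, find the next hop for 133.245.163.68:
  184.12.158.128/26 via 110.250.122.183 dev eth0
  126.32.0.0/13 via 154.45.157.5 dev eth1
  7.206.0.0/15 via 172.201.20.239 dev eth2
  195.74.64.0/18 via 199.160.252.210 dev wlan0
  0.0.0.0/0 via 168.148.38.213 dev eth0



Longest prefix match for 133.245.163.68:
  /26 184.12.158.128: no
  /13 126.32.0.0: no
  /15 7.206.0.0: no
  /18 195.74.64.0: no
  /0 0.0.0.0: MATCH
Selected: next-hop 168.148.38.213 via eth0 (matched /0)


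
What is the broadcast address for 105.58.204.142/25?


Network: 105.58.204.128/25
Host bits = 7
Set all host bits to 1:
Broadcast: 105.58.204.255


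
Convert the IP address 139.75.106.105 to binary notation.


139 = 10001011
75 = 01001011
106 = 01101010
105 = 01101001
Binary: 10001011.01001011.01101010.01101001


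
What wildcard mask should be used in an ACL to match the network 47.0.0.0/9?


Subnet mask: 255.128.0.0
Wildcard = 255.255.255.255 - subnet mask
255 - 255 = 0
255 - 128 = 127
255 - 0 = 255
255 - 0 = 255
Wildcard: 0.127.255.255


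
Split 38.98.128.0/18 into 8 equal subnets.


New prefix = 18 + 3 = 21
Each subnet has 2048 addresses
  38.98.128.0/21
  38.98.136.0/21
  38.98.144.0/21
  38.98.152.0/21
  38.98.160.0/21
  38.98.168.0/21
  38.98.176.0/21
  38.98.184.0/21
Subnets: 38.98.128.0/21, 38.98.136.0/21, 38.98.144.0/21, 38.98.152.0/21, 38.98.160.0/21, 38.98.168.0/21, 38.98.176.0/21, 38.98.184.0/21


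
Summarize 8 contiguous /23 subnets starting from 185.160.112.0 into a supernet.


Original prefix: /23
Number of subnets: 8 = 2^3
New prefix = 23 - 3 = 20
Supernet: 185.160.112.0/20


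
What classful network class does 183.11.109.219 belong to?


First octet: 183
Binary: 10110111
10xxxxxx -> Class B (128-191)
Class B, default mask 255.255.0.0 (/16)


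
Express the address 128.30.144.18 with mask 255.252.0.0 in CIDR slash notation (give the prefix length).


Binary: 11111111.11111100.00000000.00000000
Count leading 1s
Prefix: /14


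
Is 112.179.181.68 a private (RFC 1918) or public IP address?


RFC 1918 private ranges:
  10.0.0.0/8 (10.0.0.0 - 10.255.255.255)
  172.16.0.0/12 (172.16.0.0 - 172.31.255.255)
  192.168.0.0/16 (192.168.0.0 - 192.168.255.255)
Public (not in any RFC 1918 range)


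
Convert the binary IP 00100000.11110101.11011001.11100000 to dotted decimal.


00100000 = 32
11110101 = 245
11011001 = 217
11100000 = 224
IP: 32.245.217.224


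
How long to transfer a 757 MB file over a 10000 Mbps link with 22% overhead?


Effective throughput = 10000 * (1 - 22/100) = 7800 Mbps
File size in Mb = 757 * 8 = 6056 Mb
Time = 6056 / 7800
Time = 0.7764 seconds


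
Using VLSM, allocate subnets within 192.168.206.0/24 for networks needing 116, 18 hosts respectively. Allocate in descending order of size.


116 hosts -> /25 (126 usable): 192.168.206.0/25
18 hosts -> /27 (30 usable): 192.168.206.128/27
Allocation: 192.168.206.0/25 (116 hosts, 126 usable); 192.168.206.128/27 (18 hosts, 30 usable)


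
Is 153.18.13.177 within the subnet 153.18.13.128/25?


Subnet network: 153.18.13.128
Test IP AND mask: 153.18.13.128
Yes, 153.18.13.177 is in 153.18.13.128/25


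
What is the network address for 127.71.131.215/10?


IP:   01111111.01000111.10000011.11010111
Mask: 11111111.11000000.00000000.00000000
AND operation:
Net:  01111111.01000000.00000000.00000000
Network: 127.64.0.0/10


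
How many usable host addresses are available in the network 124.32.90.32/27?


Host bits = 32 - 27 = 5
Total addresses = 2^5 = 32
Usable = total - 2 (network and broadcast)
Usable hosts: 30


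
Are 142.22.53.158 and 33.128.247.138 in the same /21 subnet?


Mask: 255.255.248.0
142.22.53.158 AND mask = 142.22.48.0
33.128.247.138 AND mask = 33.128.240.0
No, different subnets (142.22.48.0 vs 33.128.240.0)


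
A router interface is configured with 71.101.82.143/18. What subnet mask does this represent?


/18 means 18 network bits, 14 host bits
Binary: 11111111111111111100000000000000
Mask: 255.255.192.0


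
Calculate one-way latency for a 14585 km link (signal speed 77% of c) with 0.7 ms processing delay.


Speed = 0.77 * 3e5 km/s = 231000 km/s
Propagation delay = 14585 / 231000 = 0.0631 s = 63.1385 ms
Processing delay = 0.7 ms
Total one-way latency = 63.8385 ms


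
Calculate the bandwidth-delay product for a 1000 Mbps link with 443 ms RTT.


BDP = bandwidth * RTT
= 1000 Mbps * 443 ms
= 1000 * 1e6 * 443 / 1000 bits
= 443000000 bits
= 55375000 bytes
= 54077.1484 KB
BDP = 443000000 bits (55375000 bytes)


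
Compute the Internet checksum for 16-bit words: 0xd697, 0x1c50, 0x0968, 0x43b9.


Sum all words (with carry folding):
+ 0xd697 = 0xd697
+ 0x1c50 = 0xf2e7
+ 0x0968 = 0xfc4f
+ 0x43b9 = 0x4009
One's complement: ~0x4009
Checksum = 0xbff6


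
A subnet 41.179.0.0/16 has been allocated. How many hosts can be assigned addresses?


Host bits = 32 - 16 = 16
Total addresses = 2^16 = 65536
Usable = total - 2 (network and broadcast)
Usable hosts: 65534


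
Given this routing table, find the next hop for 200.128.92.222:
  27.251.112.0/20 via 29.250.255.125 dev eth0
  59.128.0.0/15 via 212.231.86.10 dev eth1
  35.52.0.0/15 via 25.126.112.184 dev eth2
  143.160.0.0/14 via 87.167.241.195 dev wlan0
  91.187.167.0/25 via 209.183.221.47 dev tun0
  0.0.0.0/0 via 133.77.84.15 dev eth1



Longest prefix match for 200.128.92.222:
  /20 27.251.112.0: no
  /15 59.128.0.0: no
  /15 35.52.0.0: no
  /14 143.160.0.0: no
  /25 91.187.167.0: no
  /0 0.0.0.0: MATCH
Selected: next-hop 133.77.84.15 via eth1 (matched /0)


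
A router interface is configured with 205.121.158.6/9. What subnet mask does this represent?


/9 means 9 network bits, 23 host bits
Binary: 11111111100000000000000000000000
Mask: 255.128.0.0


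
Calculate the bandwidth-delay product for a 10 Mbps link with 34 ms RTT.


BDP = bandwidth * RTT
= 10 Mbps * 34 ms
= 10 * 1e6 * 34 / 1000 bits
= 340000 bits
= 42500 bytes
= 41.5039 KB
BDP = 340000 bits (42500 bytes)


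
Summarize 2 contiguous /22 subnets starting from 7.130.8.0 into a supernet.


Original prefix: /22
Number of subnets: 2 = 2^1
New prefix = 22 - 1 = 21
Supernet: 7.130.8.0/21


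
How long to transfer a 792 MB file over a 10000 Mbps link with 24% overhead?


Effective throughput = 10000 * (1 - 24/100) = 7600 Mbps
File size in Mb = 792 * 8 = 6336 Mb
Time = 6336 / 7600
Time = 0.8337 seconds


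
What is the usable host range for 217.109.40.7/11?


Network: 217.96.0.0
Broadcast: 217.127.255.255
First usable = network + 1
Last usable = broadcast - 1
Range: 217.96.0.1 to 217.127.255.254


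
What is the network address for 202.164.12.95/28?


IP:   11001010.10100100.00001100.01011111
Mask: 11111111.11111111.11111111.11110000
AND operation:
Net:  11001010.10100100.00001100.01010000
Network: 202.164.12.80/28


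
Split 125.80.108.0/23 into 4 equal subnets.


New prefix = 23 + 2 = 25
Each subnet has 128 addresses
  125.80.108.0/25
  125.80.108.128/25
  125.80.109.0/25
  125.80.109.128/25
Subnets: 125.80.108.0/25, 125.80.108.128/25, 125.80.109.0/25, 125.80.109.128/25


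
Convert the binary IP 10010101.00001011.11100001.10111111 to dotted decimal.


10010101 = 149
00001011 = 11
11100001 = 225
10111111 = 191
IP: 149.11.225.191


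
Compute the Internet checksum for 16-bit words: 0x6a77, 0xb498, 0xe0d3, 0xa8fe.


Sum all words (with carry folding):
+ 0x6a77 = 0x6a77
+ 0xb498 = 0x1f10
+ 0xe0d3 = 0xffe3
+ 0xa8fe = 0xa8e2
One's complement: ~0xa8e2
Checksum = 0x571d


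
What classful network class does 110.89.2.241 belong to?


First octet: 110
Binary: 01101110
0xxxxxxx -> Class A (1-126)
Class A, default mask 255.0.0.0 (/8)


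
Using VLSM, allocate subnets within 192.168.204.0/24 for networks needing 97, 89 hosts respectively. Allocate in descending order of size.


97 hosts -> /25 (126 usable): 192.168.204.0/25
89 hosts -> /25 (126 usable): 192.168.204.128/25
Allocation: 192.168.204.0/25 (97 hosts, 126 usable); 192.168.204.128/25 (89 hosts, 126 usable)


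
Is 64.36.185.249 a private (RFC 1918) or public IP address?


RFC 1918 private ranges:
  10.0.0.0/8 (10.0.0.0 - 10.255.255.255)
  172.16.0.0/12 (172.16.0.0 - 172.31.255.255)
  192.168.0.0/16 (192.168.0.0 - 192.168.255.255)
Public (not in any RFC 1918 range)


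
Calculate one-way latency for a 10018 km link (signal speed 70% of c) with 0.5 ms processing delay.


Speed = 0.7 * 3e5 km/s = 210000 km/s
Propagation delay = 10018 / 210000 = 0.0477 s = 47.7048 ms
Processing delay = 0.5 ms
Total one-way latency = 48.2048 ms


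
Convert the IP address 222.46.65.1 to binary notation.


222 = 11011110
46 = 00101110
65 = 01000001
1 = 00000001
Binary: 11011110.00101110.01000001.00000001


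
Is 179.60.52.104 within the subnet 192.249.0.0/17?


Subnet network: 192.249.0.0
Test IP AND mask: 179.60.0.0
No, 179.60.52.104 is not in 192.249.0.0/17


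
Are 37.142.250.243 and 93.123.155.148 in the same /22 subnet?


Mask: 255.255.252.0
37.142.250.243 AND mask = 37.142.248.0
93.123.155.148 AND mask = 93.123.152.0
No, different subnets (37.142.248.0 vs 93.123.152.0)


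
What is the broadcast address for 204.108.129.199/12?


Network: 204.96.0.0/12
Host bits = 20
Set all host bits to 1:
Broadcast: 204.111.255.255


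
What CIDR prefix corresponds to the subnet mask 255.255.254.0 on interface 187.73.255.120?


Binary: 11111111.11111111.11111110.00000000
Count leading 1s
Prefix: /23


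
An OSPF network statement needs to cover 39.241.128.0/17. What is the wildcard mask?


Subnet mask: 255.255.128.0
Wildcard = 255.255.255.255 - subnet mask
255 - 255 = 0
255 - 255 = 0
255 - 128 = 127
255 - 0 = 255
Wildcard: 0.0.127.255


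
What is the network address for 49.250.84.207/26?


IP:   00110001.11111010.01010100.11001111
Mask: 11111111.11111111.11111111.11000000
AND operation:
Net:  00110001.11111010.01010100.11000000
Network: 49.250.84.192/26


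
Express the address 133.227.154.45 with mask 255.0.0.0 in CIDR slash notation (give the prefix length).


Binary: 11111111.00000000.00000000.00000000
Count leading 1s
Prefix: /8


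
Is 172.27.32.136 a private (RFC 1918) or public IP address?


RFC 1918 private ranges:
  10.0.0.0/8 (10.0.0.0 - 10.255.255.255)
  172.16.0.0/12 (172.16.0.0 - 172.31.255.255)
  192.168.0.0/16 (192.168.0.0 - 192.168.255.255)
Private (in 172.16.0.0/12)


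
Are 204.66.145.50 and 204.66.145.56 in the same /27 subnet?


Mask: 255.255.255.224
204.66.145.50 AND mask = 204.66.145.32
204.66.145.56 AND mask = 204.66.145.32
Yes, same subnet (204.66.145.32)


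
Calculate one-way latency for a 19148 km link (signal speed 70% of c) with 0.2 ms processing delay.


Speed = 0.7 * 3e5 km/s = 210000 km/s
Propagation delay = 19148 / 210000 = 0.0912 s = 91.181 ms
Processing delay = 0.2 ms
Total one-way latency = 91.381 ms


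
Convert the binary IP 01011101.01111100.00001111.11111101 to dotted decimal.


01011101 = 93
01111100 = 124
00001111 = 15
11111101 = 253
IP: 93.124.15.253


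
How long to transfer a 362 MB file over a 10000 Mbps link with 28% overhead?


Effective throughput = 10000 * (1 - 28/100) = 7200 Mbps
File size in Mb = 362 * 8 = 2896 Mb
Time = 2896 / 7200
Time = 0.4022 seconds


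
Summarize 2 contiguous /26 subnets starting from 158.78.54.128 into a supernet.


Original prefix: /26
Number of subnets: 2 = 2^1
New prefix = 26 - 1 = 25
Supernet: 158.78.54.128/25


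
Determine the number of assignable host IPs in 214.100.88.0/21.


Host bits = 32 - 21 = 11
Total addresses = 2^11 = 2048
Usable = total - 2 (network and broadcast)
Usable hosts: 2046


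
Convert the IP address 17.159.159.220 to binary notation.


17 = 00010001
159 = 10011111
159 = 10011111
220 = 11011100
Binary: 00010001.10011111.10011111.11011100


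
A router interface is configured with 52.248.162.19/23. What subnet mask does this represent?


/23 means 23 network bits, 9 host bits
Binary: 11111111111111111111111000000000
Mask: 255.255.254.0


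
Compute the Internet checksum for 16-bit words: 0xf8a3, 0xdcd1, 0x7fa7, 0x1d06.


Sum all words (with carry folding):
+ 0xf8a3 = 0xf8a3
+ 0xdcd1 = 0xd575
+ 0x7fa7 = 0x551d
+ 0x1d06 = 0x7223
One's complement: ~0x7223
Checksum = 0x8ddc


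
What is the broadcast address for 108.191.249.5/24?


Network: 108.191.249.0/24
Host bits = 8
Set all host bits to 1:
Broadcast: 108.191.249.255


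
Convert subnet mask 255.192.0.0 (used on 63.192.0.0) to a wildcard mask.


Subnet mask: 255.192.0.0
Wildcard = 255.255.255.255 - subnet mask
255 - 255 = 0
255 - 192 = 63
255 - 0 = 255
255 - 0 = 255
Wildcard: 0.63.255.255


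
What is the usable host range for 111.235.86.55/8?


Network: 111.0.0.0
Broadcast: 111.255.255.255
First usable = network + 1
Last usable = broadcast - 1
Range: 111.0.0.1 to 111.255.255.254


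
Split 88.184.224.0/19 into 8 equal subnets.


New prefix = 19 + 3 = 22
Each subnet has 1024 addresses
  88.184.224.0/22
  88.184.228.0/22
  88.184.232.0/22
  88.184.236.0/22
  88.184.240.0/22
  88.184.244.0/22
  88.184.248.0/22
  88.184.252.0/22
Subnets: 88.184.224.0/22, 88.184.228.0/22, 88.184.232.0/22, 88.184.236.0/22, 88.184.240.0/22, 88.184.244.0/22, 88.184.248.0/22, 88.184.252.0/22


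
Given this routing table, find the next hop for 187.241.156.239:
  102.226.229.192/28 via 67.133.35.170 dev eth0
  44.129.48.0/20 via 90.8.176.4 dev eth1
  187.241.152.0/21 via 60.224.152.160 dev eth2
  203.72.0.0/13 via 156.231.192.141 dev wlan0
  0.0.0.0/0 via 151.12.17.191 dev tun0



Longest prefix match for 187.241.156.239:
  /28 102.226.229.192: no
  /20 44.129.48.0: no
  /21 187.241.152.0: MATCH
  /13 203.72.0.0: no
  /0 0.0.0.0: MATCH
Selected: next-hop 60.224.152.160 via eth2 (matched /21)


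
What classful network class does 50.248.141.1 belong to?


First octet: 50
Binary: 00110010
0xxxxxxx -> Class A (1-126)
Class A, default mask 255.0.0.0 (/8)


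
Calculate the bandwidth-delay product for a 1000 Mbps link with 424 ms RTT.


BDP = bandwidth * RTT
= 1000 Mbps * 424 ms
= 1000 * 1e6 * 424 / 1000 bits
= 424000000 bits
= 53000000 bytes
= 51757.8125 KB
BDP = 424000000 bits (53000000 bytes)


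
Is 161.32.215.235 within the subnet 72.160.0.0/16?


Subnet network: 72.160.0.0
Test IP AND mask: 161.32.0.0
No, 161.32.215.235 is not in 72.160.0.0/16


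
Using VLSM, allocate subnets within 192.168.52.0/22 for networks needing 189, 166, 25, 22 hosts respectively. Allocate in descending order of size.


189 hosts -> /24 (254 usable): 192.168.52.0/24
166 hosts -> /24 (254 usable): 192.168.53.0/24
25 hosts -> /27 (30 usable): 192.168.54.0/27
22 hosts -> /27 (30 usable): 192.168.54.32/27
Allocation: 192.168.52.0/24 (189 hosts, 254 usable); 192.168.53.0/24 (166 hosts, 254 usable); 192.168.54.0/27 (25 hosts, 30 usable); 192.168.54.32/27 (22 hosts, 30 usable)


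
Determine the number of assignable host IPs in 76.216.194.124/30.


Host bits = 32 - 30 = 2
Total addresses = 2^2 = 4
Usable = total - 2 (network and broadcast)
Usable hosts: 2


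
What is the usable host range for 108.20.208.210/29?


Network: 108.20.208.208
Broadcast: 108.20.208.215
First usable = network + 1
Last usable = broadcast - 1
Range: 108.20.208.209 to 108.20.208.214


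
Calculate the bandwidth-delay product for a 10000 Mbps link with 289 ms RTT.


BDP = bandwidth * RTT
= 10000 Mbps * 289 ms
= 10000 * 1e6 * 289 / 1000 bits
= 2890000000 bits
= 361250000 bytes
= 352783.2031 KB
BDP = 2890000000 bits (361250000 bytes)


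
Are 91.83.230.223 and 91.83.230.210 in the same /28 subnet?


Mask: 255.255.255.240
91.83.230.223 AND mask = 91.83.230.208
91.83.230.210 AND mask = 91.83.230.208
Yes, same subnet (91.83.230.208)


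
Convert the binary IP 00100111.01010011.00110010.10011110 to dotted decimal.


00100111 = 39
01010011 = 83
00110010 = 50
10011110 = 158
IP: 39.83.50.158


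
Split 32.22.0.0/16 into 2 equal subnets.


New prefix = 16 + 1 = 17
Each subnet has 32768 addresses
  32.22.0.0/17
  32.22.128.0/17
Subnets: 32.22.0.0/17, 32.22.128.0/17


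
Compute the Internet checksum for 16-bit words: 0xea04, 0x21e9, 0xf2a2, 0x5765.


Sum all words (with carry folding):
+ 0xea04 = 0xea04
+ 0x21e9 = 0x0bee
+ 0xf2a2 = 0xfe90
+ 0x5765 = 0x55f6
One's complement: ~0x55f6
Checksum = 0xaa09


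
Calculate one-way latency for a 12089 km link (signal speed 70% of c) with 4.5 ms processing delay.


Speed = 0.7 * 3e5 km/s = 210000 km/s
Propagation delay = 12089 / 210000 = 0.0576 s = 57.5667 ms
Processing delay = 4.5 ms
Total one-way latency = 62.0667 ms


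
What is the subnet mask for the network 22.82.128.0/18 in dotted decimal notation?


/18 means 18 network bits, 14 host bits
Binary: 11111111111111111100000000000000
Mask: 255.255.192.0


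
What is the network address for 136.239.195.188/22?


IP:   10001000.11101111.11000011.10111100
Mask: 11111111.11111111.11111100.00000000
AND operation:
Net:  10001000.11101111.11000000.00000000
Network: 136.239.192.0/22


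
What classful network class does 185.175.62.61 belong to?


First octet: 185
Binary: 10111001
10xxxxxx -> Class B (128-191)
Class B, default mask 255.255.0.0 (/16)


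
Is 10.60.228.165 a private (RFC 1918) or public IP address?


RFC 1918 private ranges:
  10.0.0.0/8 (10.0.0.0 - 10.255.255.255)
  172.16.0.0/12 (172.16.0.0 - 172.31.255.255)
  192.168.0.0/16 (192.168.0.0 - 192.168.255.255)
Private (in 10.0.0.0/8)


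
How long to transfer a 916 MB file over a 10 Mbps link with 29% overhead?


Effective throughput = 10 * (1 - 29/100) = 7.1 Mbps
File size in Mb = 916 * 8 = 7328 Mb
Time = 7328 / 7.1
Time = 1032.1127 seconds


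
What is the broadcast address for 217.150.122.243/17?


Network: 217.150.0.0/17
Host bits = 15
Set all host bits to 1:
Broadcast: 217.150.127.255


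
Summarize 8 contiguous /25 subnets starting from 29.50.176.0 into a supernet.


Original prefix: /25
Number of subnets: 8 = 2^3
New prefix = 25 - 3 = 22
Supernet: 29.50.176.0/22


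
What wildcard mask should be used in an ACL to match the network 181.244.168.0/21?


Subnet mask: 255.255.248.0
Wildcard = 255.255.255.255 - subnet mask
255 - 255 = 0
255 - 255 = 0
255 - 248 = 7
255 - 0 = 255
Wildcard: 0.0.7.255


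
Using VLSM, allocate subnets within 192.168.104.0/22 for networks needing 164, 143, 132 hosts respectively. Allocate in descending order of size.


164 hosts -> /24 (254 usable): 192.168.104.0/24
143 hosts -> /24 (254 usable): 192.168.105.0/24
132 hosts -> /24 (254 usable): 192.168.106.0/24
Allocation: 192.168.104.0/24 (164 hosts, 254 usable); 192.168.105.0/24 (143 hosts, 254 usable); 192.168.106.0/24 (132 hosts, 254 usable)


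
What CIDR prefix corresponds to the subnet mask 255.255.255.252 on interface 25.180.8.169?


Binary: 11111111.11111111.11111111.11111100
Count leading 1s
Prefix: /30


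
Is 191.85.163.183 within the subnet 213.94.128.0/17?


Subnet network: 213.94.128.0
Test IP AND mask: 191.85.128.0
No, 191.85.163.183 is not in 213.94.128.0/17


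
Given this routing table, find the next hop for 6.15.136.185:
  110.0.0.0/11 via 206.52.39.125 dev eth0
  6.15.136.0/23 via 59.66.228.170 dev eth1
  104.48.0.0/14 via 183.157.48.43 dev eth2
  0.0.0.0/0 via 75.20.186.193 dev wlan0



Longest prefix match for 6.15.136.185:
  /11 110.0.0.0: no
  /23 6.15.136.0: MATCH
  /14 104.48.0.0: no
  /0 0.0.0.0: MATCH
Selected: next-hop 59.66.228.170 via eth1 (matched /23)


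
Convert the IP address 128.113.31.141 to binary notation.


128 = 10000000
113 = 01110001
31 = 00011111
141 = 10001101
Binary: 10000000.01110001.00011111.10001101


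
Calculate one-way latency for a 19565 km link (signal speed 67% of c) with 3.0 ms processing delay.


Speed = 0.67 * 3e5 km/s = 201000 km/s
Propagation delay = 19565 / 201000 = 0.0973 s = 97.3383 ms
Processing delay = 3.0 ms
Total one-way latency = 100.3383 ms


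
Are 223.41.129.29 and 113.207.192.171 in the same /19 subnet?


Mask: 255.255.224.0
223.41.129.29 AND mask = 223.41.128.0
113.207.192.171 AND mask = 113.207.192.0
No, different subnets (223.41.128.0 vs 113.207.192.0)


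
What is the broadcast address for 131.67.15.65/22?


Network: 131.67.12.0/22
Host bits = 10
Set all host bits to 1:
Broadcast: 131.67.15.255


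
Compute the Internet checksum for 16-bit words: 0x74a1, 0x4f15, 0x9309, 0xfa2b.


Sum all words (with carry folding):
+ 0x74a1 = 0x74a1
+ 0x4f15 = 0xc3b6
+ 0x9309 = 0x56c0
+ 0xfa2b = 0x50ec
One's complement: ~0x50ec
Checksum = 0xaf13


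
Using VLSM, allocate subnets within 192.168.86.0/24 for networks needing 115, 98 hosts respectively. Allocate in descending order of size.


115 hosts -> /25 (126 usable): 192.168.86.0/25
98 hosts -> /25 (126 usable): 192.168.86.128/25
Allocation: 192.168.86.0/25 (115 hosts, 126 usable); 192.168.86.128/25 (98 hosts, 126 usable)


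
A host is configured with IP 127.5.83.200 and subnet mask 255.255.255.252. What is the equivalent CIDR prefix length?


Binary: 11111111.11111111.11111111.11111100
Count leading 1s
Prefix: /30


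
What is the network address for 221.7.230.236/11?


IP:   11011101.00000111.11100110.11101100
Mask: 11111111.11100000.00000000.00000000
AND operation:
Net:  11011101.00000000.00000000.00000000
Network: 221.0.0.0/11


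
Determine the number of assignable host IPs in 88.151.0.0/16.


Host bits = 32 - 16 = 16
Total addresses = 2^16 = 65536
Usable = total - 2 (network and broadcast)
Usable hosts: 65534


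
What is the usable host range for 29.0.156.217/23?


Network: 29.0.156.0
Broadcast: 29.0.157.255
First usable = network + 1
Last usable = broadcast - 1
Range: 29.0.156.1 to 29.0.157.254


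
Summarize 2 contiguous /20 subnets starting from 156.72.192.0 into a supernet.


Original prefix: /20
Number of subnets: 2 = 2^1
New prefix = 20 - 1 = 19
Supernet: 156.72.192.0/19


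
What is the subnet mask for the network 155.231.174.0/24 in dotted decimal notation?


/24 means 24 network bits, 8 host bits
Binary: 11111111111111111111111100000000
Mask: 255.255.255.0


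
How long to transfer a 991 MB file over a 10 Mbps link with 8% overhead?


Effective throughput = 10 * (1 - 8/100) = 9.2 Mbps
File size in Mb = 991 * 8 = 7928 Mb
Time = 7928 / 9.2
Time = 861.7391 seconds


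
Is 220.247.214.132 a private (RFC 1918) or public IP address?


RFC 1918 private ranges:
  10.0.0.0/8 (10.0.0.0 - 10.255.255.255)
  172.16.0.0/12 (172.16.0.0 - 172.31.255.255)
  192.168.0.0/16 (192.168.0.0 - 192.168.255.255)
Public (not in any RFC 1918 range)


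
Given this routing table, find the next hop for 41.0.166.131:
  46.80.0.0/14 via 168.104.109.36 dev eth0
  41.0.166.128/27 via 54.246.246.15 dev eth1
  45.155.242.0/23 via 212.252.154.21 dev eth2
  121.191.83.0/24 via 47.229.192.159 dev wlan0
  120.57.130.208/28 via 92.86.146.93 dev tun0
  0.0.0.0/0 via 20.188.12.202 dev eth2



Longest prefix match for 41.0.166.131:
  /14 46.80.0.0: no
  /27 41.0.166.128: MATCH
  /23 45.155.242.0: no
  /24 121.191.83.0: no
  /28 120.57.130.208: no
  /0 0.0.0.0: MATCH
Selected: next-hop 54.246.246.15 via eth1 (matched /27)


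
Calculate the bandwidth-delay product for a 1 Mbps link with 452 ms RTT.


BDP = bandwidth * RTT
= 1 Mbps * 452 ms
= 1 * 1e6 * 452 / 1000 bits
= 452000 bits
= 56500 bytes
= 55.1758 KB
BDP = 452000 bits (56500 bytes)


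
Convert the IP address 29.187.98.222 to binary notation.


29 = 00011101
187 = 10111011
98 = 01100010
222 = 11011110
Binary: 00011101.10111011.01100010.11011110


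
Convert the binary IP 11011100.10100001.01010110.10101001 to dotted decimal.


11011100 = 220
10100001 = 161
01010110 = 86
10101001 = 169
IP: 220.161.86.169


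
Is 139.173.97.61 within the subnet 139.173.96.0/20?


Subnet network: 139.173.96.0
Test IP AND mask: 139.173.96.0
Yes, 139.173.97.61 is in 139.173.96.0/20


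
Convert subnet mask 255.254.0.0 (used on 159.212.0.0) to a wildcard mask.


Subnet mask: 255.254.0.0
Wildcard = 255.255.255.255 - subnet mask
255 - 255 = 0
255 - 254 = 1
255 - 0 = 255
255 - 0 = 255
Wildcard: 0.1.255.255


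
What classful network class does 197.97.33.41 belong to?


First octet: 197
Binary: 11000101
110xxxxx -> Class C (192-223)
Class C, default mask 255.255.255.0 (/24)


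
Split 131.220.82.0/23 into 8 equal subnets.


New prefix = 23 + 3 = 26
Each subnet has 64 addresses
  131.220.82.0/26
  131.220.82.64/26
  131.220.82.128/26
  131.220.82.192/26
  131.220.83.0/26
  131.220.83.64/26
  131.220.83.128/26
  131.220.83.192/26
Subnets: 131.220.82.0/26, 131.220.82.64/26, 131.220.82.128/26, 131.220.82.192/26, 131.220.83.0/26, 131.220.83.64/26, 131.220.83.128/26, 131.220.83.192/26


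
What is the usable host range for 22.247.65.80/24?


Network: 22.247.65.0
Broadcast: 22.247.65.255
First usable = network + 1
Last usable = broadcast - 1
Range: 22.247.65.1 to 22.247.65.254


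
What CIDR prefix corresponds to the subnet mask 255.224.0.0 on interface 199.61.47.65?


Binary: 11111111.11100000.00000000.00000000
Count leading 1s
Prefix: /11


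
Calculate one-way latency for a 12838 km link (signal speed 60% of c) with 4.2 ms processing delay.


Speed = 0.6 * 3e5 km/s = 180000 km/s
Propagation delay = 12838 / 180000 = 0.0713 s = 71.3222 ms
Processing delay = 4.2 ms
Total one-way latency = 75.5222 ms


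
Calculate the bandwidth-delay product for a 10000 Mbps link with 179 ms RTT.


BDP = bandwidth * RTT
= 10000 Mbps * 179 ms
= 10000 * 1e6 * 179 / 1000 bits
= 1790000000 bits
= 223750000 bytes
= 218505.8594 KB
BDP = 1790000000 bits (223750000 bytes)


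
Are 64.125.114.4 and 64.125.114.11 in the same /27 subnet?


Mask: 255.255.255.224
64.125.114.4 AND mask = 64.125.114.0
64.125.114.11 AND mask = 64.125.114.0
Yes, same subnet (64.125.114.0)


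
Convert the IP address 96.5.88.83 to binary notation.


96 = 01100000
5 = 00000101
88 = 01011000
83 = 01010011
Binary: 01100000.00000101.01011000.01010011


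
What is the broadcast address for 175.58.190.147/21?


Network: 175.58.184.0/21
Host bits = 11
Set all host bits to 1:
Broadcast: 175.58.191.255


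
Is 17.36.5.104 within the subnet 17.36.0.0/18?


Subnet network: 17.36.0.0
Test IP AND mask: 17.36.0.0
Yes, 17.36.5.104 is in 17.36.0.0/18


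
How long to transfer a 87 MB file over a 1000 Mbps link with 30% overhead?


Effective throughput = 1000 * (1 - 30/100) = 700 Mbps
File size in Mb = 87 * 8 = 696 Mb
Time = 696 / 700
Time = 0.9943 seconds


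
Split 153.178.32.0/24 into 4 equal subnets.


New prefix = 24 + 2 = 26
Each subnet has 64 addresses
  153.178.32.0/26
  153.178.32.64/26
  153.178.32.128/26
  153.178.32.192/26
Subnets: 153.178.32.0/26, 153.178.32.64/26, 153.178.32.128/26, 153.178.32.192/26


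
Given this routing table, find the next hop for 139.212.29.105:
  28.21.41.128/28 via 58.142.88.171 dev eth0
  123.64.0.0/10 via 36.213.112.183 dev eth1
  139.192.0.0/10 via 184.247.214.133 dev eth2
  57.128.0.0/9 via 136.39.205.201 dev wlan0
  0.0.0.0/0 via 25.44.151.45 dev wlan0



Longest prefix match for 139.212.29.105:
  /28 28.21.41.128: no
  /10 123.64.0.0: no
  /10 139.192.0.0: MATCH
  /9 57.128.0.0: no
  /0 0.0.0.0: MATCH
Selected: next-hop 184.247.214.133 via eth2 (matched /10)


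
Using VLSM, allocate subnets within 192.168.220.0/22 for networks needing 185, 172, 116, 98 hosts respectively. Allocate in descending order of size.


185 hosts -> /24 (254 usable): 192.168.220.0/24
172 hosts -> /24 (254 usable): 192.168.221.0/24
116 hosts -> /25 (126 usable): 192.168.222.0/25
98 hosts -> /25 (126 usable): 192.168.222.128/25
Allocation: 192.168.220.0/24 (185 hosts, 254 usable); 192.168.221.0/24 (172 hosts, 254 usable); 192.168.222.0/25 (116 hosts, 126 usable); 192.168.222.128/25 (98 hosts, 126 usable)


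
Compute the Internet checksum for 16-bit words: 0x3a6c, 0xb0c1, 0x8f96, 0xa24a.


Sum all words (with carry folding):
+ 0x3a6c = 0x3a6c
+ 0xb0c1 = 0xeb2d
+ 0x8f96 = 0x7ac4
+ 0xa24a = 0x1d0f
One's complement: ~0x1d0f
Checksum = 0xe2f0


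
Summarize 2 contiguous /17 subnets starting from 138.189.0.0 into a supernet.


Original prefix: /17
Number of subnets: 2 = 2^1
New prefix = 17 - 1 = 16
Supernet: 138.189.0.0/16


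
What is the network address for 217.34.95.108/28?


IP:   11011001.00100010.01011111.01101100
Mask: 11111111.11111111.11111111.11110000
AND operation:
Net:  11011001.00100010.01011111.01100000
Network: 217.34.95.96/28


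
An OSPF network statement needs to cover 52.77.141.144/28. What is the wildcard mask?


Subnet mask: 255.255.255.240
Wildcard = 255.255.255.255 - subnet mask
255 - 255 = 0
255 - 255 = 0
255 - 255 = 0
255 - 240 = 15
Wildcard: 0.0.0.15


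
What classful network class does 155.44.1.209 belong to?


First octet: 155
Binary: 10011011
10xxxxxx -> Class B (128-191)
Class B, default mask 255.255.0.0 (/16)


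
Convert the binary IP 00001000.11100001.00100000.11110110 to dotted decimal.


00001000 = 8
11100001 = 225
00100000 = 32
11110110 = 246
IP: 8.225.32.246


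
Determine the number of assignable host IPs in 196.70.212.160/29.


Host bits = 32 - 29 = 3
Total addresses = 2^3 = 8
Usable = total - 2 (network and broadcast)
Usable hosts: 6


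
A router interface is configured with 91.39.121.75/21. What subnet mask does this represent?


/21 means 21 network bits, 11 host bits
Binary: 11111111111111111111100000000000
Mask: 255.255.248.0


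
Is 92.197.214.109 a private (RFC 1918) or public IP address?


RFC 1918 private ranges:
  10.0.0.0/8 (10.0.0.0 - 10.255.255.255)
  172.16.0.0/12 (172.16.0.0 - 172.31.255.255)
  192.168.0.0/16 (192.168.0.0 - 192.168.255.255)
Public (not in any RFC 1918 range)


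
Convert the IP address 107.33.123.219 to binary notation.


107 = 01101011
33 = 00100001
123 = 01111011
219 = 11011011
Binary: 01101011.00100001.01111011.11011011


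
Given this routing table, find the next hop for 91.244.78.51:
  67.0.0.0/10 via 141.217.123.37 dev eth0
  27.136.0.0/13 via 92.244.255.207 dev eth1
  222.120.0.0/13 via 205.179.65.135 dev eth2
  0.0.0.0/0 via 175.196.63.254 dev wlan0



Longest prefix match for 91.244.78.51:
  /10 67.0.0.0: no
  /13 27.136.0.0: no
  /13 222.120.0.0: no
  /0 0.0.0.0: MATCH
Selected: next-hop 175.196.63.254 via wlan0 (matched /0)


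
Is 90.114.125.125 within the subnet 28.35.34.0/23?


Subnet network: 28.35.34.0
Test IP AND mask: 90.114.124.0
No, 90.114.125.125 is not in 28.35.34.0/23


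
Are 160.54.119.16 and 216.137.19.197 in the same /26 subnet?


Mask: 255.255.255.192
160.54.119.16 AND mask = 160.54.119.0
216.137.19.197 AND mask = 216.137.19.192
No, different subnets (160.54.119.0 vs 216.137.19.192)


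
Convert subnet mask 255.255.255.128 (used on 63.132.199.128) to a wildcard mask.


Subnet mask: 255.255.255.128
Wildcard = 255.255.255.255 - subnet mask
255 - 255 = 0
255 - 255 = 0
255 - 255 = 0
255 - 128 = 127
Wildcard: 0.0.0.127


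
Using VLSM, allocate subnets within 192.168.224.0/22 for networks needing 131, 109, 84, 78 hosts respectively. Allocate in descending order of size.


131 hosts -> /24 (254 usable): 192.168.224.0/24
109 hosts -> /25 (126 usable): 192.168.225.0/25
84 hosts -> /25 (126 usable): 192.168.225.128/25
78 hosts -> /25 (126 usable): 192.168.226.0/25
Allocation: 192.168.224.0/24 (131 hosts, 254 usable); 192.168.225.0/25 (109 hosts, 126 usable); 192.168.225.128/25 (84 hosts, 126 usable); 192.168.226.0/25 (78 hosts, 126 usable)


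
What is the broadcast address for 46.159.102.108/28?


Network: 46.159.102.96/28
Host bits = 4
Set all host bits to 1:
Broadcast: 46.159.102.111


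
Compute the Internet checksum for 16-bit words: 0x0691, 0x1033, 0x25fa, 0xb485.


Sum all words (with carry folding):
+ 0x0691 = 0x0691
+ 0x1033 = 0x16c4
+ 0x25fa = 0x3cbe
+ 0xb485 = 0xf143
One's complement: ~0xf143
Checksum = 0x0ebc


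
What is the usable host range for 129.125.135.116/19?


Network: 129.125.128.0
Broadcast: 129.125.159.255
First usable = network + 1
Last usable = broadcast - 1
Range: 129.125.128.1 to 129.125.159.254


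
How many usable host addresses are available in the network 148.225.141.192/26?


Host bits = 32 - 26 = 6
Total addresses = 2^6 = 64
Usable = total - 2 (network and broadcast)
Usable hosts: 62


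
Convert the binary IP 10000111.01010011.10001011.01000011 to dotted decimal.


10000111 = 135
01010011 = 83
10001011 = 139
01000011 = 67
IP: 135.83.139.67


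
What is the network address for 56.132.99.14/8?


IP:   00111000.10000100.01100011.00001110
Mask: 11111111.00000000.00000000.00000000
AND operation:
Net:  00111000.00000000.00000000.00000000
Network: 56.0.0.0/8


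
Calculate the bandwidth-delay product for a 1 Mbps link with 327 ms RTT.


BDP = bandwidth * RTT
= 1 Mbps * 327 ms
= 1 * 1e6 * 327 / 1000 bits
= 327000 bits
= 40875 bytes
= 39.917 KB
BDP = 327000 bits (40875 bytes)


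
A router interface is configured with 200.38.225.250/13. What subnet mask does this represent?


/13 means 13 network bits, 19 host bits
Binary: 11111111111110000000000000000000
Mask: 255.248.0.0


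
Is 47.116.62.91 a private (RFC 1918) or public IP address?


RFC 1918 private ranges:
  10.0.0.0/8 (10.0.0.0 - 10.255.255.255)
  172.16.0.0/12 (172.16.0.0 - 172.31.255.255)
  192.168.0.0/16 (192.168.0.0 - 192.168.255.255)
Public (not in any RFC 1918 range)


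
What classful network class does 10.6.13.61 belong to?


First octet: 10
Binary: 00001010
0xxxxxxx -> Class A (1-126)
Class A, default mask 255.0.0.0 (/8)


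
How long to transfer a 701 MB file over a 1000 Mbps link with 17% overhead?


Effective throughput = 1000 * (1 - 17/100) = 830 Mbps
File size in Mb = 701 * 8 = 5608 Mb
Time = 5608 / 830
Time = 6.7566 seconds


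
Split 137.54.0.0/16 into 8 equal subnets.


New prefix = 16 + 3 = 19
Each subnet has 8192 addresses
  137.54.0.0/19
  137.54.32.0/19
  137.54.64.0/19
  137.54.96.0/19
  137.54.128.0/19
  137.54.160.0/19
  137.54.192.0/19
  137.54.224.0/19
Subnets: 137.54.0.0/19, 137.54.32.0/19, 137.54.64.0/19, 137.54.96.0/19, 137.54.128.0/19, 137.54.160.0/19, 137.54.192.0/19, 137.54.224.0/19


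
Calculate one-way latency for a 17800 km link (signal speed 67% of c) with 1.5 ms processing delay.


Speed = 0.67 * 3e5 km/s = 201000 km/s
Propagation delay = 17800 / 201000 = 0.0886 s = 88.5572 ms
Processing delay = 1.5 ms
Total one-way latency = 90.0572 ms


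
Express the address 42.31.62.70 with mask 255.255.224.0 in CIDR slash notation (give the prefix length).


Binary: 11111111.11111111.11100000.00000000
Count leading 1s
Prefix: /19


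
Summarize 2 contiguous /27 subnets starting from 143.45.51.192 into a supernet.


Original prefix: /27
Number of subnets: 2 = 2^1
New prefix = 27 - 1 = 26
Supernet: 143.45.51.192/26


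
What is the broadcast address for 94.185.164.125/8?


Network: 94.0.0.0/8
Host bits = 24
Set all host bits to 1:
Broadcast: 94.255.255.255


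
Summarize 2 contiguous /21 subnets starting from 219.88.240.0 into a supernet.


Original prefix: /21
Number of subnets: 2 = 2^1
New prefix = 21 - 1 = 20
Supernet: 219.88.240.0/20


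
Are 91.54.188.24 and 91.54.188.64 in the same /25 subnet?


Mask: 255.255.255.128
91.54.188.24 AND mask = 91.54.188.0
91.54.188.64 AND mask = 91.54.188.0
Yes, same subnet (91.54.188.0)


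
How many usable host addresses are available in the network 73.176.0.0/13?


Host bits = 32 - 13 = 19
Total addresses = 2^19 = 524288
Usable = total - 2 (network and broadcast)
Usable hosts: 524286
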